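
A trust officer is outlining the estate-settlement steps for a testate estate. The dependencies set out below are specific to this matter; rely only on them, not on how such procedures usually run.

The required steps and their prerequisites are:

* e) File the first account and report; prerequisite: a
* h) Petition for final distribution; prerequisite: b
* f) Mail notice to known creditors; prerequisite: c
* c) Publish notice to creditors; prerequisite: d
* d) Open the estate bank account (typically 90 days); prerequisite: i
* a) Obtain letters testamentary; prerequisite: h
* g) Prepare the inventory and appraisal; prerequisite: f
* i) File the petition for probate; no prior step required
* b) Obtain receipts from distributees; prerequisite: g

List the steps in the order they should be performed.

i is the only step with nothing outstanding, so it goes first.
That leaves d as the only ready step → d.
c needed d, now all done → c.
f needed c, now all done → f.
g needed f, now all done → g.
b needed g, now all done → b.
That leaves h as the only ready step → h.
a needed h, now all done → a.
Next only e has its prerequisites met → e.

i, d, c, f, g, b, h, a, e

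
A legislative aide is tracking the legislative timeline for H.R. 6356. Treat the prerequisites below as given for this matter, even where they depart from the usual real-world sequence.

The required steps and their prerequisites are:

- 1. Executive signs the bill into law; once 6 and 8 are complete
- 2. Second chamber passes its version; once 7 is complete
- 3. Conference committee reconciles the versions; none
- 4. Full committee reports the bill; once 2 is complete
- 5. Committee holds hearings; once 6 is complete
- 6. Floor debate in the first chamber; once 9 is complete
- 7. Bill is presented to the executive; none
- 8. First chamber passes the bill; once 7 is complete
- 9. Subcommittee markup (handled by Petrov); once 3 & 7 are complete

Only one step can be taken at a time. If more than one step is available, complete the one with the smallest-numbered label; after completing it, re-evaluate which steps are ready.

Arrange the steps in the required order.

3 → 7 → 2 → 4 → 8 → 9 → 6 → 1 → 5

Nothing is required for 3 and 7. 3 has the earlier label → 3 first.
That leaves 7 as the only ready step → 7.
Now 2, 8 and 9 have their prerequisites met. 2 has the earlier label, so 2 next.
4 now also ready, so the ready set is {4, 8, 9}; 4 has the earlier label → 4.
Now 8 and 9 have their prerequisites met. 8 has the earlier label, so 8 next.
That leaves 9 as the only ready step → 9.
6 needed 9, now all done → 6.
Ready: 1 and 5. 1 has the earlier label → 1.
5 is the only step now ready → 5.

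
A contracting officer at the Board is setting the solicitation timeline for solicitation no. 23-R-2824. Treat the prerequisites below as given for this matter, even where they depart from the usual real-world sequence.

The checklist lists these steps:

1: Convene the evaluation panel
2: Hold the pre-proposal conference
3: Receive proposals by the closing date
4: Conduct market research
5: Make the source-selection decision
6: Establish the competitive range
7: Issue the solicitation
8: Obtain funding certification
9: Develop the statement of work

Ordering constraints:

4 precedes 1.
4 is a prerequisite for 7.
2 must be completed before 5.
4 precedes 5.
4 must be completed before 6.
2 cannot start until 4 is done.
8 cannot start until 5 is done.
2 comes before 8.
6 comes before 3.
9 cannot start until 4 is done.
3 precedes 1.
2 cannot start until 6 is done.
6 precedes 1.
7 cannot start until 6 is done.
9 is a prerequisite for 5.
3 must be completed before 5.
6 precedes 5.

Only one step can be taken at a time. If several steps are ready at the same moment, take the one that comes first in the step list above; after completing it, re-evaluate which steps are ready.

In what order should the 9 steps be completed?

4, 6, 2, 3, 1, 7, 9, 5, 8

Only 4 has no prerequisites, so it is first.
Now 6 and 9 have their prerequisites met. 6 is listed earlier, so 6 next.
Ready: 2, 3, 7 and 9. 2 is listed earlier → 2.
3, 7 and 9 are all available; 3 is listed earlier → 3.
1, 7 and 9 are all available; 1 is listed earlier → 1.
Ready: 7 and 9. 7 is listed earlier → 7.
Next only 9 has its prerequisites met → 9.
Next only 5 has its prerequisites met → 5.
8 needed 2 and 5, now all done → 8.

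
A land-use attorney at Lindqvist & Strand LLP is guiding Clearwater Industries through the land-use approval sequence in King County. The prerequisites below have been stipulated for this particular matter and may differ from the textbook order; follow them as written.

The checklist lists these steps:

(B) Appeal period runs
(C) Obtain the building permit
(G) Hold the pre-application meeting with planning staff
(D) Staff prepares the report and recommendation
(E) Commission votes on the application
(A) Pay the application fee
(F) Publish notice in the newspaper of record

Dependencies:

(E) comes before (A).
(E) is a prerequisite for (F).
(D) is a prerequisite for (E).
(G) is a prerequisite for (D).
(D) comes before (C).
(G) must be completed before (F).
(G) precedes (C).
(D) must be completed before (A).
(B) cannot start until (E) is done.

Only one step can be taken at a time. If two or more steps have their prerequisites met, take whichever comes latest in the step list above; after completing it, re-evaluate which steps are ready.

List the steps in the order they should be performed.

(G) is the only step with nothing outstanding, so it goes first.
Next only (D) has its prerequisites met → (D).
Now (E) and (C) have their prerequisites met. (E) is listed later, so (E) next.
(F), (A), (C) and (B) are all available; (F) is listed later → (F).
(A), (C) and (B) are all available; (A) is listed later → (A).
(C) and (B) are both available; (C) is listed later → (C).
That leaves (B) as the only ready step → (B).

(G) → (D) → (E) → (F) → (A) → (C) → (B)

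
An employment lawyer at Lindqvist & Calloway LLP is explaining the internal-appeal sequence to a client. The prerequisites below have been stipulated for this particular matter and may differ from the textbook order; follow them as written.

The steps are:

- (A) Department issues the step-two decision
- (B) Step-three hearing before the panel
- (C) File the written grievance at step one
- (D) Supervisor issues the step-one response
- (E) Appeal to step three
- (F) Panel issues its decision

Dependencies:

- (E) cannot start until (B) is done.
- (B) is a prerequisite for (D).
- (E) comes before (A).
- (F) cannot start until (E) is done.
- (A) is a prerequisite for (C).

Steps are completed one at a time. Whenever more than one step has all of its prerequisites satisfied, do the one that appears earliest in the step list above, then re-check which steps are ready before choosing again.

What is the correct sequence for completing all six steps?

(B), (D), (E), (A), (C), (F)

(B) has no prerequisites → (B) first.
Now (D) and (E) have their prerequisites met. (D) is listed earlier, so (D) next.
Next only (E) has its prerequisites met → (E).
Ready: (A) and (F). (A) is listed earlier → (A).
(C) now also ready, so the ready set is {(C), (F)}; (C) is listed earlier → (C).
(F) needed (E), now all done → (F).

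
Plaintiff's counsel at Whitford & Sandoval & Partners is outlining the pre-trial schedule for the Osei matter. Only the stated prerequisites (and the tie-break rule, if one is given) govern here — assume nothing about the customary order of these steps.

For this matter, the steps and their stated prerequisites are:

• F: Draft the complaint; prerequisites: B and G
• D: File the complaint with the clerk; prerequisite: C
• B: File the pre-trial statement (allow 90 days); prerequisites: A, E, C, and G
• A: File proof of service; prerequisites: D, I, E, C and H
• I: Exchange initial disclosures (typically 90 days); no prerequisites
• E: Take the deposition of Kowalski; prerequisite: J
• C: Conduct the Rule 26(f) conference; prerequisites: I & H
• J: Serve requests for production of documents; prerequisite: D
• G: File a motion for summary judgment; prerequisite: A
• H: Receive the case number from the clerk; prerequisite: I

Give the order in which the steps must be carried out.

I H C D J E A G B F

Only I has no prerequisites, so it is first.
H is the only step now ready → H.
C needed I and H, now all done → C.
That leaves D as the only ready step → D.
J needed D, now all done → J.
E needed J, now all done → E.
Next only A has its prerequisites met → A.
G needed A, now all done → G.
Next only B has its prerequisites met → B.
F needed B and G, now all done → F.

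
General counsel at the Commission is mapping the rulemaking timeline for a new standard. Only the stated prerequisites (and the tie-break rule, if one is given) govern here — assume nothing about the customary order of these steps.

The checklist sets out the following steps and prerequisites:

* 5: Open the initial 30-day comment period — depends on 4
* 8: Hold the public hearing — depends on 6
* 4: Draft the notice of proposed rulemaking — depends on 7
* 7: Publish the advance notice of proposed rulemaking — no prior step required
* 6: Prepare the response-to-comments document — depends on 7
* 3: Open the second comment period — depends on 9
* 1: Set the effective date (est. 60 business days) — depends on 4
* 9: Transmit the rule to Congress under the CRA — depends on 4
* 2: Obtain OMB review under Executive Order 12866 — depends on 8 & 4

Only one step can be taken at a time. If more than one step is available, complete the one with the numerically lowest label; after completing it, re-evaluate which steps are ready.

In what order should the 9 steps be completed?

7 → 4 → 1 → 5 → 6 → 8 → 2 → 9 → 3

Only 7 has no prerequisites, so it is first.
Ready: 4 and 6. 4 has the earlier label → 4.
1, 5, 6 and 9 are all available; 1 has the earlier label → 1.
5, 6 and 9 are all available; 5 has the earlier label → 5.
Now 6 and 9 have their prerequisites met. 6 has the earlier label, so 6 next.
8 now also ready, so the ready set is {8, 9}; 8 has the earlier label → 8.
Ready: 2 and 9. 2 has the earlier label → 2.
Next only 9 has its prerequisites met → 9.
3 needed 9, now all done → 3.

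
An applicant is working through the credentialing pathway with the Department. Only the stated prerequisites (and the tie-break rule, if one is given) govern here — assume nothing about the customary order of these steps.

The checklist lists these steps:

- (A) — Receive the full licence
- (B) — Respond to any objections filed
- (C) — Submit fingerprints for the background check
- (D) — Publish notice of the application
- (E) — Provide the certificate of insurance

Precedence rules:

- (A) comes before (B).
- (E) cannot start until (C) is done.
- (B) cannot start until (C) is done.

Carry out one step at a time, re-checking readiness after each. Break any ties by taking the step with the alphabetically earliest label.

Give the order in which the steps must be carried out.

(A) → (C) → (B) → (D) → (E)

Nothing is required for (A), (C) and (D). (A) has the earlier label → (A) first.
(C) and (D) are both available; (C) has the earlier label → (C).
Now (B), (D) and (E) have their prerequisites met. (B) has the earlier label, so (B) next.
Ready: (D) and (E). (D) has the earlier label → (D).
(E) is the only step now ready → (E).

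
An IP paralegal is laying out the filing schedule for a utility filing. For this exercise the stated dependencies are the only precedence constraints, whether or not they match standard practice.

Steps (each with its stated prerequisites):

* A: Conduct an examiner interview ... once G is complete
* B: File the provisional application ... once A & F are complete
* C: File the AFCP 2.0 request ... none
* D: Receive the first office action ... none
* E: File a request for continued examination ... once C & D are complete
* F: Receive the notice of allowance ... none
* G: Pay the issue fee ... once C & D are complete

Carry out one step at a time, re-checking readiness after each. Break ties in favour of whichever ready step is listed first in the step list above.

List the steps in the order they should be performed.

C, D and F have no prerequisites; C is listed earlier, so C is first.
Ready: D and F. D is listed earlier → D.
E, F and G are all available; E is listed earlier → E.
Now F and G have their prerequisites met. F is listed earlier, so F next.
G needed C and D, now all done → G.
A needed G, now all done → A.
B is the only step now ready → B.

C, D, E, F, G, A, B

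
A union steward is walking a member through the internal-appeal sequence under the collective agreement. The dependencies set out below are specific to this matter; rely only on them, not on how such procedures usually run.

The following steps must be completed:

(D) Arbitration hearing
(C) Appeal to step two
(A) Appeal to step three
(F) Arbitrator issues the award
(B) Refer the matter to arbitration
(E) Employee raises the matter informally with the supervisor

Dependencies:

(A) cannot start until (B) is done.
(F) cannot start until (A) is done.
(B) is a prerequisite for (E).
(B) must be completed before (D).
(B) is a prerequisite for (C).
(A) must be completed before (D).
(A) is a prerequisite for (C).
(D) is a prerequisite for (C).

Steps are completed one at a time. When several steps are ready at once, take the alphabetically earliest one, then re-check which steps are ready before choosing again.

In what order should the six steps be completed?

(B) has no prerequisites → (B) first.
Now (A) and (E) have their prerequisites met. (A) has the earlier label, so (A) next.
(D) and (F) now also ready, so the ready set is {(D), (E), (F)}; (D) has the earlier label → (D).
(C) now also ready, so the ready set is {(C), (E), (F)}; (C) has the earlier label → (C).
Now (E) and (F) have their prerequisites met. (E) has the earlier label, so (E) next.
(F) needed (A), now all done → (F).

(B) (A) (D) (C) (E) (F)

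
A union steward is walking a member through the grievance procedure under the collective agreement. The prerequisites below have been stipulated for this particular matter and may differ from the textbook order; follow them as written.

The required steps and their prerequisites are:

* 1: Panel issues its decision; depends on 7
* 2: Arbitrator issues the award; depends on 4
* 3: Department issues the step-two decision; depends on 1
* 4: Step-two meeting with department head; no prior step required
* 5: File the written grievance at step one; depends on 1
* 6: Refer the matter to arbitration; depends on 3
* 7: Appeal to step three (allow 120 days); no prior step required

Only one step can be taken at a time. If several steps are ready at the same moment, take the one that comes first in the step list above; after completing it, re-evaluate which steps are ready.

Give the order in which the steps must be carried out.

4, 2, 7, 1, 3, 5, 6

4 and 7 have no prerequisites; 4 is listed earlier, so 4 is first.
2 and 7 are both available; 2 is listed earlier → 2.
Next only 7 has its prerequisites met → 7.
Next only 1 has its prerequisites met → 1.
Ready: 3 and 5. 3 is listed earlier → 3.
Now 5 and 6 have their prerequisites met. 5 is listed earlier, so 5 next.
6 needed 3, now all done → 6.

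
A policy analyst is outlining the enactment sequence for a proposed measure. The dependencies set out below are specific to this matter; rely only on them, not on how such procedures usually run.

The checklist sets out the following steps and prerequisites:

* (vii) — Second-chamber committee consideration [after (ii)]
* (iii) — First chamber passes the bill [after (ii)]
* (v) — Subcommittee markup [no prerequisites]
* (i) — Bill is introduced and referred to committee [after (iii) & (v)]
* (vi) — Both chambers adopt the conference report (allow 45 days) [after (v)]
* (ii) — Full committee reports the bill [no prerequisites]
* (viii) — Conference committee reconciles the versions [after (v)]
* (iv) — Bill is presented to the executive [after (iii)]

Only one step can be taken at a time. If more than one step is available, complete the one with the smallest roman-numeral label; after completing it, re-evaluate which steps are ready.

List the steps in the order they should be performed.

(ii) → (iii) → (iv) → (v) → (i) → (vi) → (vii) → (viii)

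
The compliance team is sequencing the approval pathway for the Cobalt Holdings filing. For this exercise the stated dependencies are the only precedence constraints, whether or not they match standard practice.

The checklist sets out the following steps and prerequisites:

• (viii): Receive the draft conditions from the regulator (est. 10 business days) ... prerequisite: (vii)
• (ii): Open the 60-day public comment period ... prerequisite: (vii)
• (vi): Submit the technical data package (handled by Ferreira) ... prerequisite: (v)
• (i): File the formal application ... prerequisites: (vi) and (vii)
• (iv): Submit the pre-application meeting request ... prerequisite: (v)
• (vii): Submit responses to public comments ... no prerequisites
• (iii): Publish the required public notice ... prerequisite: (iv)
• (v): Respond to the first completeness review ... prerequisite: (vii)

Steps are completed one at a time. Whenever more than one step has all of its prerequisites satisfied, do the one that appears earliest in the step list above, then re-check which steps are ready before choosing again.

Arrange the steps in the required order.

(vii), (viii), (ii), (v), (vi), (i), (iv), (iii)

Only (vii) has no prerequisites, so it is first.
Now (viii), (ii) and (v) have their prerequisites met. (viii) is listed earlier, so (viii) next.
(ii) and (v) are both available; (ii) is listed earlier → (ii).
Next only (v) has its prerequisites met → (v).
(vi) and (iv) are both available; (vi) is listed earlier → (vi).
(i) and (iv) are both available; (i) is listed earlier → (i).
(iv) needed (v), now all done → (iv).
(iii) is the only step now ready → (iii).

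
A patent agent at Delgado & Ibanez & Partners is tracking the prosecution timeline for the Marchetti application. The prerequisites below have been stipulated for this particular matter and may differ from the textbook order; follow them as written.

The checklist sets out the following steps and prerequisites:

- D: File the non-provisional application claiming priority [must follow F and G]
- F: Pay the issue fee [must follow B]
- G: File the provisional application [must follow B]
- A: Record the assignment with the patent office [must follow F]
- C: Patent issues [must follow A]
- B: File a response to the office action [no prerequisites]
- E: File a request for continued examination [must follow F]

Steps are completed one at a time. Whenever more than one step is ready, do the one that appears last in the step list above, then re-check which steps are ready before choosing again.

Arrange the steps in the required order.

B, G, F, E, A, C, D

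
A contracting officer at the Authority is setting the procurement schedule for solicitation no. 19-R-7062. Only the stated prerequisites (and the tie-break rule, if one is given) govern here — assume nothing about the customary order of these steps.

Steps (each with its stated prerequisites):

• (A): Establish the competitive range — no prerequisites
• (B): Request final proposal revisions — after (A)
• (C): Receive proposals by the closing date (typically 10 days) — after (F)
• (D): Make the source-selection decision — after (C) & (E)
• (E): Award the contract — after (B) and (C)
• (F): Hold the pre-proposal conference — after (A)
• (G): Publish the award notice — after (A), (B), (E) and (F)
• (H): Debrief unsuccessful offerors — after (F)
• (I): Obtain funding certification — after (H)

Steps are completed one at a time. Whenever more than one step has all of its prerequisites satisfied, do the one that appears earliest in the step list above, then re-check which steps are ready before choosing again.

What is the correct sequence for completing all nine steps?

(A) → (B) → (F) → (C) → (E) → (D) → (G) → (H) → (I)

(A) is the only step with nothing outstanding, so it goes first.
Now (B) and (F) have their prerequisites met. (B) is listed earlier, so (B) next.
That leaves (F) as the only ready step → (F).
Now (C) and (H) have their prerequisites met. (C) is listed earlier, so (C) next.
(E) now also ready, so the ready set is {(E), (H)}; (E) is listed earlier → (E).
(D), (G) and (H) are all available; (D) is listed earlier → (D).
(G) and (H) are both available; (G) is listed earlier → (G).
(H) needed (F), now all done → (H).
Next only (I) has its prerequisites met → (I).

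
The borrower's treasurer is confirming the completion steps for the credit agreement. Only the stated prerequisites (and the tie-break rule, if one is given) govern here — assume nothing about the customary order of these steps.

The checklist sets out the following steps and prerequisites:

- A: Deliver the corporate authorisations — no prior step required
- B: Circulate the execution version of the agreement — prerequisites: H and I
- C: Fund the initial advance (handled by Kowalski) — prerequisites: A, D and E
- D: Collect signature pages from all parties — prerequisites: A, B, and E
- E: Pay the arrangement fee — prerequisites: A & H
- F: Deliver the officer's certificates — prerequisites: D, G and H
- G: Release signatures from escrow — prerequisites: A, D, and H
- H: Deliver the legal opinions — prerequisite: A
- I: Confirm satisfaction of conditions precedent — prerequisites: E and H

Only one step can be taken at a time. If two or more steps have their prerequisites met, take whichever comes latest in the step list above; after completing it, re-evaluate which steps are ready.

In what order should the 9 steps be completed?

A → H → E → I → B → D → G → F → C

A has no prerequisites → A first.
H is the only step now ready → H.
That leaves E as the only ready step → E.
Next only I has its prerequisites met → I.
That leaves B as the only ready step → B.
That leaves D as the only ready step → D.
Now G and C have their prerequisites met. G is listed later, so G next.
F now also ready, so the ready set is {F, C}; F is listed later → F.
Next only C has its prerequisites met → C.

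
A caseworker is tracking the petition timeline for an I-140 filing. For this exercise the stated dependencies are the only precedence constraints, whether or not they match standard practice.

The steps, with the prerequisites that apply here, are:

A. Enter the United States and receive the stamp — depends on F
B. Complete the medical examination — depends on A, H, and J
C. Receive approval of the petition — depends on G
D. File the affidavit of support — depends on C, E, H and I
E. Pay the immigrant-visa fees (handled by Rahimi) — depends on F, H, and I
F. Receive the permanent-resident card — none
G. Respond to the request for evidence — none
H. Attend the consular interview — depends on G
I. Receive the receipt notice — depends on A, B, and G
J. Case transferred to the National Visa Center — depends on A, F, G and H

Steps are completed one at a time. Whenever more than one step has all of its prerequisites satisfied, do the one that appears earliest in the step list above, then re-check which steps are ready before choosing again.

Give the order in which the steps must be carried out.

Nothing is required for F and G. F is listed earlier → F first.
A now also ready, so the ready set is {A, G}; A is listed earlier → A.
Next only G has its prerequisites met → G.
C and H are both available; C is listed earlier → C.
Next only H has its prerequisites met → H.
J needed A, F, G and H, now all done → J.
Next only B has its prerequisites met → B.
Next only I has its prerequisites met → I.
That leaves E as the only ready step → E.
D needed C, E, H and I, now all done → D.

F A G C H J B I E D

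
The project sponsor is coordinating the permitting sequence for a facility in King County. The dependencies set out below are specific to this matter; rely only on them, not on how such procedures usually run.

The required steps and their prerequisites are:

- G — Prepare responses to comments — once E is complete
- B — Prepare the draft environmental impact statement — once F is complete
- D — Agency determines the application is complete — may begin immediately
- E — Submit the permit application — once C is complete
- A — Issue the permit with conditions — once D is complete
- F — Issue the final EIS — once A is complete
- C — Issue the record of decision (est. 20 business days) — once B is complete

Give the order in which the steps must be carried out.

D has no prerequisites → D first.
Next only A has its prerequisites met → A.
F needed A, now all done → F.
Next only B has its prerequisites met → B.
That leaves C as the only ready step → C.
Next only E has its prerequisites met → E.
That leaves G as the only ready step → G.

D → A → F → B → C → E → G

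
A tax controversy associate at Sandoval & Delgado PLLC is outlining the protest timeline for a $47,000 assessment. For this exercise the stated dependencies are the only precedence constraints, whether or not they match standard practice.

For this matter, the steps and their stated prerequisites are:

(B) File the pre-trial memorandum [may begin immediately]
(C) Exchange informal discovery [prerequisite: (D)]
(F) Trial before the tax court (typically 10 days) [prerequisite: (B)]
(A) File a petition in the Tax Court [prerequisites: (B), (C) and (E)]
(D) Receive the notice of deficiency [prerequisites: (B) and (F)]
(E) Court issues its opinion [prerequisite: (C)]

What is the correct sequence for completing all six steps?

(B) is the only step with nothing outstanding, so it goes first.
That leaves (F) as the only ready step → (F).
(D) needed (B) and (F), now all done → (D).
(C) needed (D), now all done → (C).
That leaves (E) as the only ready step → (E).
(A) needed (B), (C) and (E), now all done → (A).

(B), (F), (D), (C), (E), (A)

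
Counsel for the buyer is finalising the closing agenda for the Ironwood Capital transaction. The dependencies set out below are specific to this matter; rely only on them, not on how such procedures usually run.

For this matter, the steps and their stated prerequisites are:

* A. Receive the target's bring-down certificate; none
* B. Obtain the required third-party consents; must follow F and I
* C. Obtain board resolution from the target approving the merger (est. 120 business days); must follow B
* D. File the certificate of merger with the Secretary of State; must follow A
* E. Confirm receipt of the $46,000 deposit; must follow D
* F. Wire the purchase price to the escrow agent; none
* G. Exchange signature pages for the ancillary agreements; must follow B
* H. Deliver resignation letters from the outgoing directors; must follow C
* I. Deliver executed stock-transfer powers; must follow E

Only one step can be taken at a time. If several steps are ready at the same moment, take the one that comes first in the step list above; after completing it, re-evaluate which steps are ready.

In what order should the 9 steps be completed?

A and F have no prerequisites; A is listed earlier, so A is first.
D now also ready, so the ready set is {D, F}; D is listed earlier → D.
E now also ready, so the ready set is {E, F}; E is listed earlier → E.
I now also ready, so the ready set is {F, I}; F is listed earlier → F.
I is the only step now ready → I.
That leaves B as the only ready step → B.
C and G are both available; C is listed earlier → C.
H now also ready, so the ready set is {G, H}; G is listed earlier → G.
H needed C, now all done → H.

A, D, E, F, I, B, C, G, H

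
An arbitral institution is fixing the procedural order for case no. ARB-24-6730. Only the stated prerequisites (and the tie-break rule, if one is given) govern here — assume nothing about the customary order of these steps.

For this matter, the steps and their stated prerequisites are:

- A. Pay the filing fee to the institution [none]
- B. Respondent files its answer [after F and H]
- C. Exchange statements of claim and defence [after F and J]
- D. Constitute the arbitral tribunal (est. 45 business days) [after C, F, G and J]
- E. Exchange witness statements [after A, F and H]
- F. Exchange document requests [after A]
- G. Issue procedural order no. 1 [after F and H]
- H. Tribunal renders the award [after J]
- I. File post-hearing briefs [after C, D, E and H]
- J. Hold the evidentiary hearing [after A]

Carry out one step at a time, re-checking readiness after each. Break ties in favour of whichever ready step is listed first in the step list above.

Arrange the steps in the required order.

A F J C H B E G D I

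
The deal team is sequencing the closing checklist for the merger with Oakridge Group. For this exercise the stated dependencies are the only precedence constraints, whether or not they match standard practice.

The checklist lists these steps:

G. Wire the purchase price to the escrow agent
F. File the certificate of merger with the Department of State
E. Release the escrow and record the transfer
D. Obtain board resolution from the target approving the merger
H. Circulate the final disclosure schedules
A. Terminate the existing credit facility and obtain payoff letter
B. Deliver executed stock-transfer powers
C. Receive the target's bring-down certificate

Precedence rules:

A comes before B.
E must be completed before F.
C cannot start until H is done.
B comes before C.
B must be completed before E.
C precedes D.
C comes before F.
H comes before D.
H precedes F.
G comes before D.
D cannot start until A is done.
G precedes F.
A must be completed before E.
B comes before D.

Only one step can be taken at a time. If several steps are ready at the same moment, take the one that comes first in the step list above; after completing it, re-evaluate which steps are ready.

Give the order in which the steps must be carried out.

G H A B E C F D

G, H and A have no prerequisites; G is listed earlier, so G is first.
Ready: H and A. H is listed earlier → H.
A is the only step now ready → A.
B needed A, now all done → B.
Now E and C have their prerequisites met. E is listed earlier, so E next.
C needed H and B, now all done → C.
F and D are both available; F is listed earlier → F.
Next only D has its prerequisites met → D.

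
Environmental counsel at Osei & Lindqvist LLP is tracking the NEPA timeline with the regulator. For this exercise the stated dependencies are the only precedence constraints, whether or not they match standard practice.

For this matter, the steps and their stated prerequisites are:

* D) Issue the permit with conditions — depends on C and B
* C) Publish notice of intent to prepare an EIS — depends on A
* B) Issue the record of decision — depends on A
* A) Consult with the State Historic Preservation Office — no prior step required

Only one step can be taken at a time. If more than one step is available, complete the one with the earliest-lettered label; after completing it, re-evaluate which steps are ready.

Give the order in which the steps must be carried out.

A B C D

Only A has no prerequisites, so it is first.
Ready: B and C. B has the earlier label → B.
C is the only step now ready → C.
That leaves D as the only ready step → D.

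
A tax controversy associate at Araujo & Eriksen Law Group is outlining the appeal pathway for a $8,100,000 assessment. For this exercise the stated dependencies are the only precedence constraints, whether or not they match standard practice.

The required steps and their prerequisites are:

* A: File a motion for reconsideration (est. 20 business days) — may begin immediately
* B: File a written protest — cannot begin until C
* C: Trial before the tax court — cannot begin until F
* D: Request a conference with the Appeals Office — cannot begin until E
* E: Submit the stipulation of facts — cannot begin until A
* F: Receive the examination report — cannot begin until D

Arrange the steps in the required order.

A has no prerequisites → A first.
E is the only step now ready → E.
Next only D has its prerequisites met → D.
F needed D, now all done → F.
C needed F, now all done → C.
B needed C, now all done → B.

A, E, D, F, C, B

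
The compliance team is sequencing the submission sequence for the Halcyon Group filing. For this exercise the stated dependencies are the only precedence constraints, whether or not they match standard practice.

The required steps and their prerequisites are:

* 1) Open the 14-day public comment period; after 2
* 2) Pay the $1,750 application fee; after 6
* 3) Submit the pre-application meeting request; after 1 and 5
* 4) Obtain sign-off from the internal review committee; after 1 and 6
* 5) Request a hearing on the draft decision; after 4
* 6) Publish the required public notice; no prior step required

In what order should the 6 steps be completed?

6 → 2 → 1 → 4 → 5 → 3

6 has no prerequisites → 6 first.
Next only 2 has its prerequisites met → 2.
1 needed 2, now all done → 1.
That leaves 4 as the only ready step → 4.
5 is the only step now ready → 5.
3 needed 1 and 5, now all done → 3.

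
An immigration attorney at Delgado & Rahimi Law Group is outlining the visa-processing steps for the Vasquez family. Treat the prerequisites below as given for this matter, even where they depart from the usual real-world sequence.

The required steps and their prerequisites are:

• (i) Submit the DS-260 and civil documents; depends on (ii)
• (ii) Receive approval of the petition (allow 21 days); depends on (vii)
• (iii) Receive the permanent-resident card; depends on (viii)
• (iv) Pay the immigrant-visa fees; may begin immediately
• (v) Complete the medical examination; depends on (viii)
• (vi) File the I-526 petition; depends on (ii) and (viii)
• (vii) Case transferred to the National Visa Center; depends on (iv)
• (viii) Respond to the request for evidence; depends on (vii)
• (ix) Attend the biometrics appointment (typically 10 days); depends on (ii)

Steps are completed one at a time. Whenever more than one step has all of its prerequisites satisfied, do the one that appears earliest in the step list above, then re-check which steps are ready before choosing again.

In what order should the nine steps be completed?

(iv) (vii) (ii) (i) (viii) (iii) (v) (vi) (ix)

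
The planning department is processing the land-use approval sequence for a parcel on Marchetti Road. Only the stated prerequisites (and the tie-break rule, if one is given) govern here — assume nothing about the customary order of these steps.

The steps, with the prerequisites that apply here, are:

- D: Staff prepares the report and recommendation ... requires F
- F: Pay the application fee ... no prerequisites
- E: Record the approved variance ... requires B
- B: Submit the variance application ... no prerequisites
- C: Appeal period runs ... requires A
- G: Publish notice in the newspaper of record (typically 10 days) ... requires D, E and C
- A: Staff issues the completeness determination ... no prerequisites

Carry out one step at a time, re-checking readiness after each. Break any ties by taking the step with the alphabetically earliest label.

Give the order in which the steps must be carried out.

A, B, C, E, F, D, G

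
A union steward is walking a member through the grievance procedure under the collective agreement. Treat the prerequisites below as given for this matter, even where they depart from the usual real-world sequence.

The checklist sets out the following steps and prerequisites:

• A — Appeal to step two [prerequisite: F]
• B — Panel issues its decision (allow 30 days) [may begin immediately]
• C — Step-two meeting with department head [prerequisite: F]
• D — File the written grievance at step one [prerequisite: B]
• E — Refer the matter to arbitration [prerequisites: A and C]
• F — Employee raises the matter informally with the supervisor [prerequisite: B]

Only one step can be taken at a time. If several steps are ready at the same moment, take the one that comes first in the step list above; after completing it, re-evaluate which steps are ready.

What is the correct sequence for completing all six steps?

B D F A C E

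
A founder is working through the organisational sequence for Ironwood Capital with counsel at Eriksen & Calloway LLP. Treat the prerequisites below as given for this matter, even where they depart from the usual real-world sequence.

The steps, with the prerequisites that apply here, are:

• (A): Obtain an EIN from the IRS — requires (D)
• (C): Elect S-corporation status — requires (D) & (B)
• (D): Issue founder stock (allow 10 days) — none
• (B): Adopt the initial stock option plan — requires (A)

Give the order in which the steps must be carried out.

(D) (A) (B) (C)

(D) has no prerequisites → (D) first.
(A) needed (D), now all done → (A).
(B) needed (A), now all done → (B).
(C) needed (D) and (B), now all done → (C).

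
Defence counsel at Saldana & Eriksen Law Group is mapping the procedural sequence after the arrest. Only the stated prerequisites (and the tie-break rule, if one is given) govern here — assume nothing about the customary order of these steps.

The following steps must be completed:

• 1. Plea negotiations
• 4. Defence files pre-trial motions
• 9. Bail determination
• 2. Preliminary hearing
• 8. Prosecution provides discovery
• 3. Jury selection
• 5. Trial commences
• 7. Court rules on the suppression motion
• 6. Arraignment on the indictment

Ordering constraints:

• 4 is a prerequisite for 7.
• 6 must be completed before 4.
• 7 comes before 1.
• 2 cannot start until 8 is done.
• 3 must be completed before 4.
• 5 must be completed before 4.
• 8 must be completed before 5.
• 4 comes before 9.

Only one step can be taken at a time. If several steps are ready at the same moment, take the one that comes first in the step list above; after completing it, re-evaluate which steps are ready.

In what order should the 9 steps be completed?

Nothing is required for 8, 3 and 6. 8 is listed earlier → 8 first.
2, 3, 5 and 6 are all available; 2 is listed earlier → 2.
Now 3, 5 and 6 have their prerequisites met. 3 is listed earlier, so 3 next.
5 and 6 are both available; 5 is listed earlier → 5.
Next only 6 has its prerequisites met → 6.
Next only 4 has its prerequisites met → 4.
Now 9 and 7 have their prerequisites met. 9 is listed earlier, so 9 next.
7 needed 4, now all done → 7.
Next only 1 has its prerequisites met → 1.

8 2 3 5 6 4 9 7 1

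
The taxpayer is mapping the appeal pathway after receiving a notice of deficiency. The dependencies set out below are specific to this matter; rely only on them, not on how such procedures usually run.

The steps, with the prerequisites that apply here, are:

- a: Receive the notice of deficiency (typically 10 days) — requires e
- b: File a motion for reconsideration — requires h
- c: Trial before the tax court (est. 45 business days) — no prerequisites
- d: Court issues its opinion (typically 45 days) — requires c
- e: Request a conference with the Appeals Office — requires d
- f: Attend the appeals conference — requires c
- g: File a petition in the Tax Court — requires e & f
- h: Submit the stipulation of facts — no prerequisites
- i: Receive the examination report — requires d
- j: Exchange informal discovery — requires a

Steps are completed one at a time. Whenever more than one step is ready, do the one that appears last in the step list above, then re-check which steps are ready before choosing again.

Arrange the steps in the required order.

h, c, f, d, i, e, g, b, a, j

h and c have no prerequisites; h is listed later, so h is first.
b now also ready, so the ready set is {c, b}; c is listed later → c.
f, d and b are all available; f is listed later → f.
d and b are both available; d is listed later → d.
i and e now also ready, so the ready set is {i, e, b}; i is listed later → i.
Now e and b have their prerequisites met. e is listed later, so e next.
Ready: g, b and a. g is listed later → g.
Now b and a have their prerequisites met. b is listed later, so b next.
a needed e, now all done → a.
Next only j has its prerequisites met → j.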